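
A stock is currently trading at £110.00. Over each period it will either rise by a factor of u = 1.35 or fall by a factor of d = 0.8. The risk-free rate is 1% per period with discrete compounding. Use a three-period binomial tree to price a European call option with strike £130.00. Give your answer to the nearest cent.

Risk-neutral probability p = (1 + 0.01 − 0.8)/(1.35 − 0.8) = 0.2100/0.5500 = 0.3818
Terminal stock prices: S_uuu = 270.6, S_uud = 160.4, S_udd = 95.04, S_ddd = 56.32
Terminal payoffs (S − K): max(140.6, 0) = 140.6, max(30.38, 0) = 30.38, max(-34.96, 0) = 0, max(-73.68, 0) = 0
Node uu (S = 200.5): V_uu = 1/1.01·[0.3818·140.6413 + 0.6182·30.3800] = 71.7621
Node ud (S = 118.8): V_ud = 1/1.01·[0.3818·30.3800 + 0.6182·0.0000] = 11.4848
Node dd (S = 70.4): V_dd = 1/1.01·[0.3818·0.0000 + 0.6182·0.0000] = 0.0000
Node u (S = 148.5): V_u = 1/1.01·[0.3818·71.7621 + 0.6182·11.4848] = 34.1582
Node d (S = 88): V_d = 1/1.01·[0.3818·11.4848 + 0.6182·0.0000] = 4.3417
Node 0 (S = 110): V_0 = 1/1.01·[0.3818·34.1582 + 0.6182·4.3417] = 15.5705

£15.57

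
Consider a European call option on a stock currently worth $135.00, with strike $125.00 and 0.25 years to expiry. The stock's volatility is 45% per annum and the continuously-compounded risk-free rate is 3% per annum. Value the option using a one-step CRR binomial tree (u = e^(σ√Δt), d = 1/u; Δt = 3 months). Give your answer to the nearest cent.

$20.14

CRR parameters: u = e^(σ√Δt) = e^(0.45·√0.25) = 1.2523, d = 1/u = 0.7985
Per-period rate: rΔt = 0.03·0.25 = 0.0075, so R = e^0.0075 = 1.0075
Risk-neutral probability p = (e^0.0075 − 0.7985)/(1.2523 − 0.7985) = 0.2090/0.4538 = 0.4606
Terminal stock prices: S_u = 169.1, S_d = 107.8
Terminal payoffs (S − K): max(44.06, 0) = 44.06, max(-17.2, 0) = 0
Node 0 (S = 135): V_0 = e^(−0.0075)·[0.4606·44.0636 + 0.5394·0.0000] = 20.1429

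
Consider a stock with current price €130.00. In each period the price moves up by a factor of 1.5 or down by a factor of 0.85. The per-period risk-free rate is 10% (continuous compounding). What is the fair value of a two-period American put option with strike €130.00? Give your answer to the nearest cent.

Risk-neutral probability p = (e^0.1 − 0.85)/(1.5 − 0.85) = 0.2552/0.6500 = 0.3926
Terminal stock prices: S_uu = 292.5, S_ud = 165.8, S_dd = 93.92
Terminal payoffs (K − S): max(-162.5, 0) = 0, max(-35.75, 0) = 0, max(36.08, 0) = 36.08
Node u (S = 195): continuation = e^(−0.1)·[0.3926·0.0000 + 0.6074·0.0000] = 0.0000; exercise value = 0.0000 ≤ continuation, so V_u = 0.0000
Node d (S = 110.5): continuation = e^(−0.1)·[0.3926·0.0000 + 0.6074·36.0750] = 19.8277; exercise value = 19.5000 ≤ continuation, so V_d = 19.8277
Node 0 (S = 130): continuation = e^(−0.1)·[0.3926·0.0000 + 0.6074·19.8277] = 10.8978; exercise value = 0.0000 ≤ continuation, so V_0 = 10.8978

€10.90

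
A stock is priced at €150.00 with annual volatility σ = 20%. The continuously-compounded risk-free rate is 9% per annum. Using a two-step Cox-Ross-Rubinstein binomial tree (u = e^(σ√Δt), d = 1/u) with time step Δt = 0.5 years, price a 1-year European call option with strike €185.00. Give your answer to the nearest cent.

CRR parameters: u = e^(σ√Δt) = e^(0.2·√0.5) = 1.1519, d = 1/u = 0.8681
Per-period rate: rΔt = 0.09·0.5 = 0.045, so R = e^0.045 = 1.0460
Risk-neutral probability p = (e^0.045 − 0.8681)/(1.1519 − 0.8681) = 0.1779/0.2838 = 0.6269
Terminal stock prices: S_uu = 199, S_ud = 150, S_dd = 113
Terminal payoffs (S − K): max(14.03, 0) = 14.03, max(-35, 0) = 0, max(-71.95, 0) = 0
Node u (S = 172.8): V_u = e^(−0.045)·[0.6269·14.0345 + 0.3731·0.0000] = 8.4110
Node d (S = 130.2): V_d = e^(−0.045)·[0.6269·0.0000 + 0.3731·0.0000] = 0.0000
Node 0 (S = 150): V_0 = e^(−0.045)·[0.6269·8.4110 + 0.3731·0.0000] = 5.0408

€5.04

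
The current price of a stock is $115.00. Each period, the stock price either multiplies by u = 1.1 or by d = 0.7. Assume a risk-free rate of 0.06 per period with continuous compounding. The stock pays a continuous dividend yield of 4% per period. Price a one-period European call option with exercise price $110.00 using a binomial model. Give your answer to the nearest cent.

Per-period risk-free factor R = e^0.06 = 1.0618; dividend-adjusted growth = e^(0.06−0.04) = 1.0202.
Risk-neutral probability p = (1.0202 − 0.7)/(1.1 − 0.7) = 0.3202/0.4000 = 0.8005
Terminal stock prices: S_u = 126.5, S_d = 80.5
Terminal payoffs (S − K): max(16.5, 0) = 16.5, max(-29.5, 0) = 0
Node 0 (S = 115): V_0 = e^(−0.06)·[0.8005·16.5000 + 0.1995·0.0000] = 12.4391

$12.44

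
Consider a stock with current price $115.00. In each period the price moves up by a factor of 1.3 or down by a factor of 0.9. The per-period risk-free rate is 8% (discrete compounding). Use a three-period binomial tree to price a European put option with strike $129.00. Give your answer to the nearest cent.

$8.53

Risk-neutral probability p = (1 + 0.08 − 0.9)/(1.3 − 0.9) = 0.1800/0.4000 = 0.4500
Terminal stock prices: S_uuu = 252.7, S_uud = 174.9, S_udd = 121.1, S_ddd = 83.84
Terminal payoffs (K − S): max(-123.7, 0) = 0, max(-45.92, 0) = 0, max(7.905, 0) = 7.905, max(45.16, 0) = 45.16
Node uu (S = 194.4): V_uu = 1/1.08·[0.4500·0.0000 + 0.5500·0.0000] = 0.0000
Node ud (S = 134.6): V_ud = 1/1.08·[0.4500·0.0000 + 0.5500·7.9050] = 4.0257
Node dd (S = 93.15): V_dd = 1/1.08·[0.4500·7.9050 + 0.5500·45.1650] = 26.2944
Node u (S = 149.5): V_u = 1/1.08·[0.4500·0.0000 + 0.5500·4.0257] = 2.0501
Node d (S = 103.5): V_d = 1/1.08·[0.4500·4.0257 + 0.5500·26.2944] = 15.0681
Node 0 (S = 115): V_0 = 1/1.08·[0.4500·2.0501 + 0.5500·15.0681] = 8.5278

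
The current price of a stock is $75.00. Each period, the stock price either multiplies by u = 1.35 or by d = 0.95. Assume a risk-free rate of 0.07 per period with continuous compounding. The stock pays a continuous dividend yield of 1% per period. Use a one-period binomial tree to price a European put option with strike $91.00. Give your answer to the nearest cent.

Per-period risk-free factor R = e^0.07 = 1.0725; dividend-adjusted growth = e^(0.07−0.01) = 1.0618.
Risk-neutral probability p = (1.0618 − 0.95)/(1.35 − 0.95) = 0.1118/0.4000 = 0.2796
Terminal stock prices: S_u = 101.2, S_d = 71.25
Terminal payoffs (K − S): max(-10.25, 0) = 0, max(19.75, 0) = 19.75
Node 0 (S = 75): V_0 = e^(−0.07)·[0.2796·0.0000 + 0.7204·19.7500] = 13.2662

$13.27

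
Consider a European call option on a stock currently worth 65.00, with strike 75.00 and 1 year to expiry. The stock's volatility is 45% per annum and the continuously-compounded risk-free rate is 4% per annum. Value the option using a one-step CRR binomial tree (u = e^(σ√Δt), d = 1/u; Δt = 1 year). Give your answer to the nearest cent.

11.21

CRR parameters: u = e^(σ√Δt) = e^(0.45·√1) = 1.5683, d = 1/u = 0.6376
Per-period rate: rΔt = 0.04·1 = 0.04, so R = e^0.04 = 1.0408
Risk-neutral probability p = (e^0.04 − 0.6376)/(1.5683 − 0.6376) = 0.4032/0.9307 = 0.4332
Terminal stock prices: S_u = 101.9, S_d = 41.45
Terminal payoffs (S − K): max(26.94, 0) = 26.94, max(-33.55, 0) = 0
Node 0 (S = 65): V_0 = e^(−0.04)·[0.4332·26.9403 + 0.5668·0.0000] = 11.2132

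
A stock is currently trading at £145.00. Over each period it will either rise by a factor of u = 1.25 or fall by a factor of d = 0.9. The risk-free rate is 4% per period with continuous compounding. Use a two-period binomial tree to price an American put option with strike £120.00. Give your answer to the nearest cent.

Risk-neutral probability p = (e^0.04 − 0.9)/(1.25 − 0.9) = 0.1408/0.3500 = 0.4023
Terminal stock prices: S_uu = 226.6, S_ud = 163.1, S_dd = 117.5
Terminal payoffs (K − S): max(-106.6, 0) = 0, max(-43.12, 0) = 0, max(2.55, 0) = 2.55
Node u (S = 181.2): continuation = e^(−0.04)·[0.4023·0.0000 + 0.5977·0.0000] = 0.0000; exercise value = 0.0000 ≤ continuation, so V_u = 0.0000
Node d (S = 130.5): continuation = e^(−0.04)·[0.4023·0.0000 + 0.5977·2.5500] = 1.4643; exercise value = 0.0000 ≤ continuation, so V_d = 1.4643
Node 0 (S = 145): continuation = e^(−0.04)·[0.4023·0.0000 + 0.5977·1.4643] = 0.8409; exercise value = 0.0000 ≤ continuation, so V_0 = 0.8409

£0.84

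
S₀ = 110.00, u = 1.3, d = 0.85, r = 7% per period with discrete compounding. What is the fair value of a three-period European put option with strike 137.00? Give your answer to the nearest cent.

18.10

Risk-neutral probability p = (1 + 0.07 − 0.85)/(1.3 − 0.85) = 0.2200/0.4500 = 0.4889
Terminal stock prices: S_uuu = 241.7, S_uud = 158, S_udd = 103.3, S_ddd = 67.55
Terminal payoffs (K − S): max(-104.7, 0) = 0, max(-21.02, 0) = 0, max(33.68, 0) = 33.68, max(69.45, 0) = 69.45
Node uu (S = 185.9): V_uu = 1/1.07·[0.4889·0.0000 + 0.5111·0.0000] = 0.0000
Node ud (S = 121.5): V_ud = 1/1.07·[0.4889·0.0000 + 0.5111·33.6825] = 16.0893
Node dd (S = 79.47): V_dd = 1/1.07·[0.4889·33.6825 + 0.5111·69.4463] = 48.5624
Node u (S = 143): V_u = 1/1.07·[0.4889·0.0000 + 0.5111·16.0893] = 7.6854
Node d (S = 93.5): V_d = 1/1.07·[0.4889·16.0893 + 0.5111·48.5624] = 30.5483
Node 0 (S = 110): V_0 = 1/1.07·[0.4889·7.6854 + 0.5111·30.5483] = 18.1036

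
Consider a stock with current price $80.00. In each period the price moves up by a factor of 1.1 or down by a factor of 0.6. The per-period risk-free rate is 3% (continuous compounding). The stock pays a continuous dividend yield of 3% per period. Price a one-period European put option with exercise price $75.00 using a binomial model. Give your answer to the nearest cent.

$5.24

Per-period risk-free factor R = e^0.03 = 1.0305; dividend-adjusted growth = e^(0.03−0.03) = 1.0000.
Risk-neutral probability p = (1.0000 − 0.6)/(1.1 − 0.6) = 0.4000/0.5000 = 0.8000
Terminal stock prices: S_u = 88, S_d = 48
Terminal payoffs (K − S): max(-13, 0) = 0, max(27, 0) = 27
Node 0 (S = 80): V_0 = e^(−0.03)·[0.8000·0.0000 + 0.2000·27.0000] = 5.2404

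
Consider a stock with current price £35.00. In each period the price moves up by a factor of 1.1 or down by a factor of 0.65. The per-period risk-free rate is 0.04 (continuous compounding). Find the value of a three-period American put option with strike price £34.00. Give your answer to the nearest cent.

£2.94

Risk-neutral probability p = (e^0.04 − 0.65)/(1.1 − 0.65) = 0.3908/0.4500 = 0.8685
Terminal stock prices: S_uuu = 46.59, S_uud = 27.53, S_udd = 16.27, S_ddd = 9.612
Terminal payoffs (K − S): max(-12.59, 0) = 0, max(6.472, 0) = 6.472, max(17.73, 0) = 17.73, max(24.39, 0) = 24.39
Node uu (S = 42.35): continuation = e^(−0.04)·[0.8685·0.0000 + 0.1315·6.4725] = 0.8180; exercise value = 0.0000 ≤ continuation, so V_uu = 0.8180
Node ud (S = 25.03): continuation = e^(−0.04)·[0.8685·6.4725 + 0.1315·17.7337] = 7.6418; exercise value = 8.9750 > continuation, so V_ud = 8.9750 (exercise)
Node dd (S = 14.79): continuation = e^(−0.04)·[0.8685·17.7337 + 0.1315·24.3881] = 17.8793; exercise value = 19.2125 > continuation, so V_dd = 19.2125 (exercise)
Node u (S = 38.5): continuation = e^(−0.04)·[0.8685·0.8180 + 0.1315·8.9750] = 1.8167; exercise value = 0.0000 ≤ continuation, so V_u = 1.8167
Node d (S = 22.75): continuation = e^(−0.04)·[0.8685·8.9750 + 0.1315·19.2125] = 9.9168; exercise value = 11.2500 > continuation, so V_d = 11.2500 (exercise)
Node 0 (S = 35): continuation = e^(−0.04)·[0.8685·1.8167 + 0.1315·11.2500] = 2.9376; exercise value = 0.0000 ≤ continuation, so V_0 = 2.9376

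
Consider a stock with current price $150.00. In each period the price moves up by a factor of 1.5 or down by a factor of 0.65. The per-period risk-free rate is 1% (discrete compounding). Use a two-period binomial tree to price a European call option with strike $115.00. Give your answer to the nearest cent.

$54.08

Risk-neutral probability p = (1 + 0.01 − 0.65)/(1.5 − 0.65) = 0.3600/0.8500 = 0.4235
Terminal stock prices: S_uu = 337.5, S_ud = 146.2, S_dd = 63.38
Terminal payoffs (S − K): max(222.5, 0) = 222.5, max(31.25, 0) = 31.25, max(-51.62, 0) = 0
Node u (S = 225): V_u = 1/1.01·[0.4235·222.5000 + 0.5765·31.2500] = 111.1386
Node d (S = 97.5): V_d = 1/1.01·[0.4235·31.2500 + 0.5765·0.0000] = 13.1043
Node 0 (S = 150): V_0 = 1/1.01·[0.4235·111.1386 + 0.5765·13.1043] = 54.0838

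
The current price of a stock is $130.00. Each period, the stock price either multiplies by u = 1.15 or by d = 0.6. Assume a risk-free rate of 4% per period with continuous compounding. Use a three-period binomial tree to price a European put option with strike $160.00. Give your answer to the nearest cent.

Risk-neutral probability p = (e^0.04 − 0.6)/(1.15 − 0.6) = 0.4408/0.5500 = 0.8015
Terminal stock prices: S_uuu = 197.7, S_uud = 103.2, S_udd = 53.82, S_ddd = 28.08
Terminal payoffs (K − S): max(-37.71, 0) = 0, max(56.85, 0) = 56.85, max(106.2, 0) = 106.2, max(131.9, 0) = 131.9
Node uu (S = 171.9): V_uu = e^(−0.04)·[0.8015·0.0000 + 0.1985·56.8450] = 10.8427
Node ud (S = 89.7): V_ud = e^(−0.04)·[0.8015·56.8450 + 0.1985·106.1800] = 64.0263
Node dd (S = 46.8): V_dd = e^(−0.04)·[0.8015·106.1800 + 0.1985·131.9200] = 106.9263
Node u (S = 149.5): V_u = e^(−0.04)·[0.8015·10.8427 + 0.1985·64.0263] = 20.5619
Node d (S = 78): V_d = e^(−0.04)·[0.8015·64.0263 + 0.1985·106.9263] = 69.6986
Node 0 (S = 130): V_0 = e^(−0.04)·[0.8015·20.5619 + 0.1985·69.6986] = 29.1281

$29.13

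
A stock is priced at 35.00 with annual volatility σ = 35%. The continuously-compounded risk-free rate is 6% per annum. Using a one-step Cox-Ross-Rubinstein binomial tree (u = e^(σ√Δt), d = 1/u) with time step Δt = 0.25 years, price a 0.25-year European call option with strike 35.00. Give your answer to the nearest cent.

CRR parameters: u = e^(σ√Δt) = e^(0.35·√0.25) = 1.1912, d = 1/u = 0.8395
Per-period rate: rΔt = 0.06·0.25 = 0.015, so R = e^0.015 = 1.0151
Risk-neutral probability p = (e^0.015 − 0.8395)/(1.1912 − 0.8395) = 0.1757/0.3518 = 0.4993
Terminal stock prices: S_u = 41.69, S_d = 29.38
Terminal payoffs (S − K): max(6.694, 0) = 6.694, max(-5.619, 0) = 0
Node 0 (S = 35): V_0 = e^(−0.015)·[0.4993·6.6936 + 0.5007·0.0000] = 3.2925

3.29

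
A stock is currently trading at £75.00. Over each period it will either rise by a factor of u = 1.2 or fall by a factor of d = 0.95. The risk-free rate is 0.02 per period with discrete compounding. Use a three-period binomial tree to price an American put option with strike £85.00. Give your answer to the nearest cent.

Risk-neutral probability p = (1 + 0.02 − 0.95)/(1.2 − 0.95) = 0.0700/0.2500 = 0.2800
Terminal stock prices: S_uuu = 129.6, S_uud = 102.6, S_udd = 81.22, S_ddd = 64.3
Terminal payoffs (K − S): max(-44.6, 0) = 0, max(-17.6, 0) = 0, max(3.775, 0) = 3.775, max(20.7, 0) = 20.7
Node uu (S = 108): continuation = 1/1.02·[0.2800·0.0000 + 0.7200·0.0000] = 0.0000; exercise value = 0.0000 ≤ continuation, so V_uu = 0.0000
Node ud (S = 85.5): continuation = 1/1.02·[0.2800·0.0000 + 0.7200·3.7750] = 2.6647; exercise value = 0.0000 ≤ continuation, so V_ud = 2.6647
Node dd (S = 67.69): continuation = 1/1.02·[0.2800·3.7750 + 0.7200·20.6969] = 15.6458; exercise value = 17.3125 > continuation, so V_dd = 17.3125 (exercise)
Node u (S = 90): continuation = 1/1.02·[0.2800·0.0000 + 0.7200·2.6647] = 1.8810; exercise value = 0.0000 ≤ continuation, so V_u = 1.8810
Node d (S = 71.25): continuation = 1/1.02·[0.2800·2.6647 + 0.7200·17.3125] = 12.9521; exercise value = 13.7500 > continuation, so V_d = 13.7500 (exercise)
Node 0 (S = 75): continuation = 1/1.02·[0.2800·1.8810 + 0.7200·13.7500] = 10.2222; exercise value = 10.0000 ≤ continuation, so V_0 = 10.2222

£10.22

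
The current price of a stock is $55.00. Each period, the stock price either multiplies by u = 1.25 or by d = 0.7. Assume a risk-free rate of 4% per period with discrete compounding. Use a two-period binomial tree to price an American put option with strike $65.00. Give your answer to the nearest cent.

$13.41

Risk-neutral probability p = (1 + 0.04 − 0.7)/(1.25 − 0.7) = 0.3400/0.5500 = 0.6182
Terminal stock prices: S_uu = 85.94, S_ud = 48.12, S_dd = 26.95
Terminal payoffs (K − S): max(-20.94, 0) = 0, max(16.88, 0) = 16.88, max(38.05, 0) = 38.05
Node u (S = 68.75): continuation = 1/1.04·[0.6182·0.0000 + 0.3818·16.8750] = 6.1954; exercise value = 0.0000 ≤ continuation, so V_u = 6.1954
Node d (S = 38.5): continuation = 1/1.04·[0.6182·16.8750 + 0.3818·38.0500] = 24.0000; exercise value = 26.5000 > continuation, so V_d = 26.5000 (exercise)
Node 0 (S = 55): continuation = 1/1.04·[0.6182·6.1954 + 0.3818·26.5000] = 13.4116; exercise value = 10.0000 ≤ continuation, so V_0 = 13.4116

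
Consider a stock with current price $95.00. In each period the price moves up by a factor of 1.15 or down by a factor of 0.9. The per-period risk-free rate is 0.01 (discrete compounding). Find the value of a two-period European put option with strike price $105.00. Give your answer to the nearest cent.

$11.85

Risk-neutral probability p = (1 + 0.01 − 0.9)/(1.15 − 0.9) = 0.1100/0.2500 = 0.4400
Terminal stock prices: S_uu = 125.6, S_ud = 98.32, S_dd = 76.95
Terminal payoffs (K − S): max(-20.64, 0) = 0, max(6.675, 0) = 6.675, max(28.05, 0) = 28.05
Node u (S = 109.2): V_u = 1/1.01·[0.4400·0.0000 + 0.5600·6.6750] = 3.7010
Node d (S = 85.5): V_d = 1/1.01·[0.4400·6.6750 + 0.5600·28.0500] = 18.4604
Node 0 (S = 95): V_0 = 1/1.01·[0.4400·3.7010 + 0.5600·18.4604] = 11.8478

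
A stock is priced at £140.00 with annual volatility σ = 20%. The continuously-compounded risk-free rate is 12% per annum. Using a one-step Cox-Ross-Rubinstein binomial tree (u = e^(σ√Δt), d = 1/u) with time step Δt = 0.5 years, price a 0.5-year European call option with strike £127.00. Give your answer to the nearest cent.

£22.03

CRR parameters: u = e^(σ√Δt) = e^(0.2·√0.5) = 1.1519, d = 1/u = 0.8681
Per-period rate: rΔt = 0.12·0.5 = 0.06, so R = e^0.06 = 1.0618
Risk-neutral probability p = (e^0.06 − 0.8681)/(1.1519 − 0.8681) = 0.1937/0.2838 = 0.6826
Terminal stock prices: S_u = 161.3, S_d = 121.5
Terminal payoffs (S − K): max(34.27, 0) = 34.27, max(-5.463, 0) = 0
Node 0 (S = 140): V_0 = e^(−0.06)·[0.6826·34.2674 + 0.3174·0.0000] = 22.0288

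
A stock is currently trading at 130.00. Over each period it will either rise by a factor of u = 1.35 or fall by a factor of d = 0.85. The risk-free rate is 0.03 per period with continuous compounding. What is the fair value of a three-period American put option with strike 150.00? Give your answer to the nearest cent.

Risk-neutral probability p = (e^0.03 − 0.85)/(1.35 − 0.85) = 0.1805/0.5000 = 0.3609
Terminal stock prices: S_uuu = 319.8, S_uud = 201.4, S_udd = 126.8, S_ddd = 79.84
Terminal payoffs (K − S): max(-169.8, 0) = 0, max(-51.39, 0) = 0, max(23.2, 0) = 23.2, max(70.16, 0) = 70.16
Node uu (S = 236.9): continuation = e^(−0.03)·[0.3609·0.0000 + 0.6391·0.0000] = 0.0000; exercise value = 0.0000 ≤ continuation, so V_uu = 0.0000
Node ud (S = 149.2): continuation = e^(−0.03)·[0.3609·0.0000 + 0.6391·23.2013] = 14.3895; exercise value = 0.8250 ≤ continuation, so V_ud = 14.3895
Node dd (S = 93.92): continuation = e^(−0.03)·[0.3609·23.2013 + 0.6391·70.1638] = 51.6418; exercise value = 56.0750 > continuation, so V_dd = 56.0750 (exercise)
Node u (S = 175.5): continuation = e^(−0.03)·[0.3609·0.0000 + 0.6391·14.3895] = 8.9244; exercise value = 0.0000 ≤ continuation, so V_u = 8.9244
Node d (S = 110.5): continuation = e^(−0.03)·[0.3609·14.3895 + 0.6391·56.0750] = 39.8177; exercise value = 39.5000 ≤ continuation, so V_d = 39.8177
Node 0 (S = 130): continuation = e^(−0.03)·[0.3609·8.9244 + 0.6391·39.8177] = 27.8208; exercise value = 20.0000 ≤ continuation, so V_0 = 27.8208

27.82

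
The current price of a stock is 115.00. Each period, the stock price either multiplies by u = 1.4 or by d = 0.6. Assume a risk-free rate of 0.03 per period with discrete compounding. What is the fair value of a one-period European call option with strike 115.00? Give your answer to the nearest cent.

Risk-neutral probability p = (1 + 0.03 − 0.6)/(1.4 − 0.6) = 0.4300/0.8000 = 0.5375
Terminal stock prices: S_u = 161, S_d = 69
Terminal payoffs (S − K): max(46, 0) = 46, max(-46, 0) = 0
Node 0 (S = 115): V_0 = 1/1.03·[0.5375·46.0000 + 0.4625·0.0000] = 24.0049

24.00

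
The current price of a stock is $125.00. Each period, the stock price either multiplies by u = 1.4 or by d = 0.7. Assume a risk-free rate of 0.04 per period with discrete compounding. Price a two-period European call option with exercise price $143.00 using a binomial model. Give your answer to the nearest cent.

$22.25

Risk-neutral probability p = (1 + 0.04 − 0.7)/(1.4 − 0.7) = 0.3400/0.7000 = 0.4857
Terminal stock prices: S_uu = 245, S_ud = 122.5, S_dd = 61.25
Terminal payoffs (S − K): max(102, 0) = 102, max(-20.5, 0) = 0, max(-81.75, 0) = 0
Node u (S = 175): V_u = 1/1.04·[0.4857·102.0000 + 0.5143·0.0000] = 47.6374
Node d (S = 87.5): V_d = 1/1.04·[0.4857·0.0000 + 0.5143·0.0000] = 0.0000
Node 0 (S = 125): V_0 = 1/1.04·[0.4857·47.6374 + 0.5143·0.0000] = 22.2482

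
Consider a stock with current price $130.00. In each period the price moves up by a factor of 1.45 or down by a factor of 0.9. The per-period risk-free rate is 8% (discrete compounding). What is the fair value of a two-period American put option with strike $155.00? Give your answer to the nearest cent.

$25.00

Risk-neutral probability p = (1 + 0.08 − 0.9)/(1.45 − 0.9) = 0.1800/0.5500 = 0.3273
Terminal stock prices: S_uu = 273.3, S_ud = 169.7, S_dd = 105.3
Terminal payoffs (K − S): max(-118.3, 0) = 0, max(-14.65, 0) = 0, max(49.7, 0) = 49.7
Node u (S = 188.5): continuation = 1/1.08·[0.3273·0.0000 + 0.6727·0.0000] = 0.0000; exercise value = 0.0000 ≤ continuation, so V_u = 0.0000
Node d (S = 117): continuation = 1/1.08·[0.3273·0.0000 + 0.6727·49.7000] = 30.9579; exercise value = 38.0000 > continuation, so V_d = 38.0000 (exercise)
Node 0 (S = 130): continuation = 1/1.08·[0.3273·0.0000 + 0.6727·38.0000] = 23.6700; exercise value = 25.0000 > continuation, so V_0 = 25.0000 (exercise)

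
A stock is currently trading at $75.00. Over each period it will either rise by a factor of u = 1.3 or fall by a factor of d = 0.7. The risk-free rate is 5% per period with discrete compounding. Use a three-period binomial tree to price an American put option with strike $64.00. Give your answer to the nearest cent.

Risk-neutral probability p = (1 + 0.05 − 0.7)/(1.3 − 0.7) = 0.3500/0.6000 = 0.5833
Terminal stock prices: S_uuu = 164.8, S_uud = 88.73, S_udd = 47.77, S_ddd = 25.72
Terminal payoffs (K − S): max(-100.8, 0) = 0, max(-24.73, 0) = 0, max(16.23, 0) = 16.23, max(38.28, 0) = 38.28
Node uu (S = 126.8): continuation = 1/1.05·[0.5833·0.0000 + 0.4167·0.0000] = 0.0000; exercise value = 0.0000 ≤ continuation, so V_uu = 0.0000
Node ud (S = 68.25): continuation = 1/1.05·[0.5833·0.0000 + 0.4167·16.2250] = 6.4385; exercise value = 0.0000 ≤ continuation, so V_ud = 6.4385
Node dd (S = 36.75): continuation = 1/1.05·[0.5833·16.2250 + 0.4167·38.2750] = 24.2024; exercise value = 27.2500 > continuation, so V_dd = 27.2500 (exercise)
Node u (S = 97.5): continuation = 1/1.05·[0.5833·0.0000 + 0.4167·6.4385] = 2.5550; exercise value = 0.0000 ≤ continuation, so V_u = 2.5550
Node d (S = 52.5): continuation = 1/1.05·[0.5833·6.4385 + 0.4167·27.2500] = 14.3904; exercise value = 11.5000 ≤ continuation, so V_d = 14.3904
Node 0 (S = 75): continuation = 1/1.05·[0.5833·2.5550 + 0.4167·14.3904] = 7.1299; exercise value = 0.0000 ≤ continuation, so V_0 = 7.1299

$7.13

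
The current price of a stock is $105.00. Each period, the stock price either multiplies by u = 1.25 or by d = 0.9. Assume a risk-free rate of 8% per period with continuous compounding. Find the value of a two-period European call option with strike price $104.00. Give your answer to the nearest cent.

Risk-neutral probability p = (e^0.08 − 0.9)/(1.25 − 0.9) = 0.1833/0.3500 = 0.5237
Terminal stock prices: S_uu = 164.1, S_ud = 118.1, S_dd = 85.05
Terminal payoffs (S − K): max(60.06, 0) = 60.06, max(14.12, 0) = 14.12, max(-18.95, 0) = 0
Node u (S = 131.2): V_u = e^(−0.08)·[0.5237·60.0625 + 0.4763·14.1250] = 35.2459
Node d (S = 94.5): V_d = e^(−0.08)·[0.5237·14.1250 + 0.4763·0.0000] = 6.8282
Node 0 (S = 105): V_0 = e^(−0.08)·[0.5237·35.2459 + 0.4763·6.8282] = 20.0408

$20.04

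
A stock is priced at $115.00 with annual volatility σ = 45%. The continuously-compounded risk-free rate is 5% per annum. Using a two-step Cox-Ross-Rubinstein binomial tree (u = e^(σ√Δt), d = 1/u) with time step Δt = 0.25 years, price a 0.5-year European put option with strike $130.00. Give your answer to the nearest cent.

$22.72

CRR parameters: u = e^(σ√Δt) = e^(0.45·√0.25) = 1.2523, d = 1/u = 0.7985
Per-period rate: rΔt = 0.05·0.25 = 0.0125, so R = e^0.0125 = 1.0126
Risk-neutral probability p = (e^0.0125 − 0.7985)/(1.2523 − 0.7985) = 0.2141/0.4538 = 0.4717
Terminal stock prices: S_uu = 180.4, S_ud = 115, S_dd = 73.33
Terminal payoffs (K − S): max(-50.36, 0) = 0, max(15, 0) = 15, max(56.67, 0) = 56.67
Node u (S = 144): V_u = e^(−0.0125)·[0.4717·0.0000 + 0.5283·15.0000] = 7.8260
Node d (S = 91.83): V_d = e^(−0.0125)·[0.4717·15.0000 + 0.5283·56.6728] = 36.5557
Node 0 (S = 115): V_0 = e^(−0.0125)·[0.4717·7.8260 + 0.5283·36.5557] = 22.7181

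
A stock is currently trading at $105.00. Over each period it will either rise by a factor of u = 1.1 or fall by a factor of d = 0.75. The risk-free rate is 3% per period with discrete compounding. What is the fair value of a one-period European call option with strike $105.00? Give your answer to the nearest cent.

$8.16

Risk-neutral probability p = (1 + 0.03 − 0.75)/(1.1 − 0.75) = 0.2800/0.3500 = 0.8000
Terminal stock prices: S_u = 115.5, S_d = 78.75
Terminal payoffs (S − K): max(10.5, 0) = 10.5, max(-26.25, 0) = 0
Node 0 (S = 105): V_0 = 1/1.03·[0.8000·10.5000 + 0.2000·0.0000] = 8.1553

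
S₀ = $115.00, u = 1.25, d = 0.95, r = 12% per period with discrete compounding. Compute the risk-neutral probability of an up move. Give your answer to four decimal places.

Risk-neutral probability p = (1 + 0.12 − 0.95)/(1.25 − 0.95) = 0.1700/0.3000 = 0.5667

p = 0.5667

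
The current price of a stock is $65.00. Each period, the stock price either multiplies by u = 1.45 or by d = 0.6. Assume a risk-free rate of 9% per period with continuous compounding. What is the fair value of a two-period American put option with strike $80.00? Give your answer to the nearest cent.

$20.45

Risk-neutral probability p = (e^0.09 − 0.6)/(1.45 − 0.6) = 0.4942/0.8500 = 0.5814
Terminal stock prices: S_uu = 136.7, S_ud = 56.55, S_dd = 23.4
Terminal payoffs (K − S): max(-56.66, 0) = 0, max(23.45, 0) = 23.45, max(56.6, 0) = 56.6
Node u (S = 94.25): continuation = e^(−0.09)·[0.5814·0.0000 + 0.4186·23.4500] = 8.9717; exercise value = 0.0000 ≤ continuation, so V_u = 8.9717
Node d (S = 39): continuation = e^(−0.09)·[0.5814·23.4500 + 0.4186·56.6000] = 34.1145; exercise value = 41.0000 > continuation, so V_d = 41.0000 (exercise)
Node 0 (S = 65): continuation = e^(−0.09)·[0.5814·8.9717 + 0.4186·41.0000] = 20.4532; exercise value = 15.0000 ≤ continuation, so V_0 = 20.4532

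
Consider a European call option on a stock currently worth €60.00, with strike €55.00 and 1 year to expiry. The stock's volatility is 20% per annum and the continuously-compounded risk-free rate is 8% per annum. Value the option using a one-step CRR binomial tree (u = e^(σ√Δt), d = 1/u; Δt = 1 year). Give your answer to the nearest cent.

€11.09

CRR parameters: u = e^(σ√Δt) = e^(0.2·√1) = 1.2214, d = 1/u = 0.8187
Per-period rate: rΔt = 0.08·1 = 0.08, so R = e^0.08 = 1.0833
Risk-neutral probability p = (e^0.08 − 0.8187)/(1.2214 − 0.8187) = 0.2646/0.4027 = 0.6570
Terminal stock prices: S_u = 73.28, S_d = 49.12
Terminal payoffs (S − K): max(18.28, 0) = 18.28, max(-5.876, 0) = 0
Node 0 (S = 60): V_0 = e^(−0.08)·[0.6570·18.2842 + 0.3430·0.0000] = 11.0892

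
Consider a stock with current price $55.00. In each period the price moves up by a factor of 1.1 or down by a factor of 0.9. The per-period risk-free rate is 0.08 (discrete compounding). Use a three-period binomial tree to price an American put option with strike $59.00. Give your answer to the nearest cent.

Risk-neutral probability p = (1 + 0.08 − 0.9)/(1.1 − 0.9) = 0.1800/0.2000 = 0.9000
Terminal stock prices: S_uuu = 73.21, S_uud = 59.9, S_udd = 49.01, S_ddd = 40.1
Terminal payoffs (K − S): max(-14.21, 0) = 0, max(-0.895, 0) = 0, max(9.995, 0) = 9.995, max(18.9, 0) = 18.9
Node uu (S = 66.55): continuation = 1/1.08·[0.9000·0.0000 + 0.1000·0.0000] = 0.0000; exercise value = 0.0000 ≤ continuation, so V_uu = 0.0000
Node ud (S = 54.45): continuation = 1/1.08·[0.9000·0.0000 + 0.1000·9.9950] = 0.9255; exercise value = 4.5500 > continuation, so V_ud = 4.5500 (exercise)
Node dd (S = 44.55): continuation = 1/1.08·[0.9000·9.9950 + 0.1000·18.9050] = 10.0796; exercise value = 14.4500 > continuation, so V_dd = 14.4500 (exercise)
Node u (S = 60.5): continuation = 1/1.08·[0.9000·0.0000 + 0.1000·4.5500] = 0.4213; exercise value = 0.0000 ≤ continuation, so V_u = 0.4213
Node d (S = 49.5): continuation = 1/1.08·[0.9000·4.5500 + 0.1000·14.4500] = 5.1296; exercise value = 9.5000 > continuation, so V_d = 9.5000 (exercise)
Node 0 (S = 55): continuation = 1/1.08·[0.9000·0.4213 + 0.1000·9.5000] = 1.2307; exercise value = 4.0000 > continuation, so V_0 = 4.0000 (exercise)

$4.00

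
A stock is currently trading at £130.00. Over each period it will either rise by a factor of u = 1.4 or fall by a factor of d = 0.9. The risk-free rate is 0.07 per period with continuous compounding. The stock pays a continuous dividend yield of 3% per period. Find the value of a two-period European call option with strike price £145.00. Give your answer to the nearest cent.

£14.18

Per-period risk-free factor R = e^0.07 = 1.0725; dividend-adjusted growth = e^(0.07−0.03) = 1.0408.
Risk-neutral probability p = (1.0408 − 0.9)/(1.4 − 0.9) = 0.1408/0.5000 = 0.2816
Terminal stock prices: S_uu = 254.8, S_ud = 163.8, S_dd = 105.3
Terminal payoffs (S − K): max(109.8, 0) = 109.8, max(18.8, 0) = 18.8, max(-39.7, 0) = 0
Node u (S = 182): V_u = e^(−0.07)·[0.2816·109.8000 + 0.7184·18.8000] = 41.4240
Node d (S = 117): V_d = e^(−0.07)·[0.2816·18.8000 + 0.7184·0.0000] = 4.9365
Node 0 (S = 130): V_0 = e^(−0.07)·[0.2816·41.4240 + 0.7184·4.9365] = 14.1838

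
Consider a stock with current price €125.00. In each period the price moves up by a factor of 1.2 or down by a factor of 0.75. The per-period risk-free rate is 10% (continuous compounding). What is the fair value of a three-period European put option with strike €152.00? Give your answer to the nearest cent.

Risk-neutral probability p = (e^0.1 − 0.75)/(1.2 − 0.75) = 0.3552/0.4500 = 0.7893
Terminal stock prices: S_uuu = 216, S_uud = 135, S_udd = 84.38, S_ddd = 52.73
Terminal payoffs (K − S): max(-64, 0) = 0, max(17, 0) = 17, max(67.62, 0) = 67.62, max(99.27, 0) = 99.27
Node uu (S = 180): V_uu = e^(−0.1)·[0.7893·0.0000 + 0.2107·17.0000] = 3.2415
Node ud (S = 112.5): V_ud = e^(−0.1)·[0.7893·17.0000 + 0.2107·67.6250] = 25.0353
Node dd (S = 70.31): V_dd = e^(−0.1)·[0.7893·67.6250 + 0.2107·99.2656] = 67.2228
Node u (S = 150): V_u = e^(−0.1)·[0.7893·3.2415 + 0.2107·25.0353] = 7.0886
Node d (S = 93.75): V_d = e^(−0.1)·[0.7893·25.0353 + 0.2107·67.2228] = 30.6971
Node 0 (S = 125): V_0 = e^(−0.1)·[0.7893·7.0886 + 0.2107·30.6971] = 10.9157

€10.92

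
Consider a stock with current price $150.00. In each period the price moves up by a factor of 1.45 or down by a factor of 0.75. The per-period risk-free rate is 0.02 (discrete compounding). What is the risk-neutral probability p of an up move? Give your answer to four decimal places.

Risk-neutral probability p = (1 + 0.02 − 0.75)/(1.45 − 0.75) = 0.2700/0.7000 = 0.3857

p = 0.3857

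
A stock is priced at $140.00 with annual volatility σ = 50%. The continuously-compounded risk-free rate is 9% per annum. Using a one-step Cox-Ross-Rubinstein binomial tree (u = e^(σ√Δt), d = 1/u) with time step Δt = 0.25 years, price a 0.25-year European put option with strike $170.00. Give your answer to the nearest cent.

$30.83

CRR parameters: u = e^(σ√Δt) = e^(0.5·√0.25) = 1.2840, d = 1/u = 0.7788
Per-period rate: rΔt = 0.09·0.25 = 0.0225, so R = e^0.0225 = 1.0228
Risk-neutral probability p = (e^0.0225 − 0.7788)/(1.2840 − 0.7788) = 0.2440/0.5052 = 0.4829
Terminal stock prices: S_u = 179.8, S_d = 109
Terminal payoffs (K − S): max(-9.764, 0) = 0, max(60.97, 0) = 60.97
Node 0 (S = 140): V_0 = e^(−0.0225)·[0.4829·0.0000 + 0.5171·60.9679] = 30.8273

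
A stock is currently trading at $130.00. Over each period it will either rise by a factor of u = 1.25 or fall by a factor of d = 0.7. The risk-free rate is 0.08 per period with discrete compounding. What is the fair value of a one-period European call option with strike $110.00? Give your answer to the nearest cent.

Risk-neutral probability p = (1 + 0.08 − 0.7)/(1.25 − 0.7) = 0.3800/0.5500 = 0.6909
Terminal stock prices: S_u = 162.5, S_d = 91
Terminal payoffs (S − K): max(52.5, 0) = 52.5, max(-19, 0) = 0
Node 0 (S = 130): V_0 = 1/1.08·[0.6909·52.5000 + 0.3091·0.0000] = 33.5859

$33.59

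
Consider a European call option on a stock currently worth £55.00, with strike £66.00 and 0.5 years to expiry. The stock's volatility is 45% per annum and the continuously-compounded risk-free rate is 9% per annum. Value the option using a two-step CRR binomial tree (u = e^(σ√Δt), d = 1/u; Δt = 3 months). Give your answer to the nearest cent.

CRR parameters: u = e^(σ√Δt) = e^(0.45·√0.25) = 1.2523, d = 1/u = 0.7985
Per-period rate: rΔt = 0.09·0.25 = 0.0225, so R = e^0.0225 = 1.0228
Risk-neutral probability p = (e^0.0225 − 0.7985)/(1.2523 − 0.7985) = 0.2242/0.4538 = 0.4941
Terminal stock prices: S_uu = 86.26, S_ud = 55, S_dd = 35.07
Terminal payoffs (S − K): max(20.26, 0) = 20.26, max(-11, 0) = 0, max(-30.93, 0) = 0
Node u (S = 68.88): V_u = e^(−0.0225)·[0.4941·20.2572 + 0.5059·0.0000] = 9.7869
Node d (S = 43.92): V_d = e^(−0.0225)·[0.4941·0.0000 + 0.5059·0.0000] = 0.0000
Node 0 (S = 55): V_0 = e^(−0.0225)·[0.4941·9.7869 + 0.5059·0.0000] = 4.7284

£4.73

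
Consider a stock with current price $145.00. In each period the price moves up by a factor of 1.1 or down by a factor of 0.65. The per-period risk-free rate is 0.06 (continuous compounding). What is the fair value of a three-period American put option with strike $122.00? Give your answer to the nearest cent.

$3.95

Risk-neutral probability p = (e^0.06 − 0.65)/(1.1 − 0.65) = 0.4118/0.4500 = 0.9152
Terminal stock prices: S_uuu = 193, S_uud = 114, S_udd = 67.39, S_ddd = 39.82
Terminal payoffs (K − S): max(-71, 0) = 0, max(7.957, 0) = 7.957, max(54.61, 0) = 54.61, max(82.18, 0) = 82.18
Node uu (S = 175.5): continuation = e^(−0.06)·[0.9152·0.0000 + 0.0848·7.9575] = 0.6356; exercise value = 0.0000 ≤ continuation, so V_uu = 0.6356
Node ud (S = 103.7): continuation = e^(−0.06)·[0.9152·7.9575 + 0.0848·54.6112] = 11.2203; exercise value = 18.3250 > continuation, so V_ud = 18.3250 (exercise)
Node dd (S = 61.26): continuation = e^(−0.06)·[0.9152·54.6112 + 0.0848·82.1794] = 53.6328; exercise value = 60.7375 > continuation, so V_dd = 60.7375 (exercise)
Node u (S = 159.5): continuation = e^(−0.06)·[0.9152·0.6356 + 0.0848·18.3250] = 2.0114; exercise value = 0.0000 ≤ continuation, so V_u = 2.0114
Node d (S = 94.25): continuation = e^(−0.06)·[0.9152·18.3250 + 0.0848·60.7375] = 20.6453; exercise value = 27.7500 > continuation, so V_d = 27.7500 (exercise)
Node 0 (S = 145): continuation = e^(−0.06)·[0.9152·2.0114 + 0.0848·27.7500] = 3.9500; exercise value = 0.0000 ≤ continuation, so V_0 = 3.9500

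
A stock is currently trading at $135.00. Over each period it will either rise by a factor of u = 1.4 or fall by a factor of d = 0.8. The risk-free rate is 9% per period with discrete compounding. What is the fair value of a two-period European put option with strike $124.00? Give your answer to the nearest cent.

$8.45

Risk-neutral probability p = (1 + 0.09 − 0.8)/(1.4 − 0.8) = 0.2900/0.6000 = 0.4833
Terminal stock prices: S_uu = 264.6, S_ud = 151.2, S_dd = 86.4
Terminal payoffs (K − S): max(-140.6, 0) = 0, max(-27.2, 0) = 0, max(37.6, 0) = 37.6
Node u (S = 189): V_u = 1/1.09·[0.4833·0.0000 + 0.5167·0.0000] = 0.0000
Node d (S = 108): V_d = 1/1.09·[0.4833·0.0000 + 0.5167·37.6000] = 17.8226
Node 0 (S = 135): V_0 = 1/1.09·[0.4833·0.0000 + 0.5167·17.8226] = 8.4480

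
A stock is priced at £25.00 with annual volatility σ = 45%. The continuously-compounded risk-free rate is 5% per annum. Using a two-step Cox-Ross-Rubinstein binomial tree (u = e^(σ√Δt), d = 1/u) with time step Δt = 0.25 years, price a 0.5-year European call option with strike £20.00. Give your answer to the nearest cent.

£6.60

CRR parameters: u = e^(σ√Δt) = e^(0.45·√0.25) = 1.2523, d = 1/u = 0.7985
Per-period rate: rΔt = 0.05·0.25 = 0.0125, so R = e^0.0125 = 1.0126
Risk-neutral probability p = (e^0.0125 − 0.7985)/(1.2523 − 0.7985) = 0.2141/0.4538 = 0.4717
Terminal stock prices: S_uu = 39.21, S_ud = 25, S_dd = 15.94
Terminal payoffs (S − K): max(19.21, 0) = 19.21, max(5, 0) = 5, max(-4.059, 0) = 0
Node u (S = 31.31): V_u = e^(−0.0125)·[0.4717·19.2078 + 0.5283·5.0000] = 11.5565
Node d (S = 19.96): V_d = e^(−0.0125)·[0.4717·5.0000 + 0.5283·0.0000] = 2.3292
Node 0 (S = 25): V_0 = e^(−0.0125)·[0.4717·11.5565 + 0.5283·2.3292] = 6.5988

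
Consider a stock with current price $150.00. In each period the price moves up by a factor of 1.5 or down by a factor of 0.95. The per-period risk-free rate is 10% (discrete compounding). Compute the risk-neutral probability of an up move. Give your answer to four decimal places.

Risk-neutral probability p = (1 + 0.1 − 0.95)/(1.5 − 0.95) = 0.1500/0.5500 = 0.2727

p = 0.2727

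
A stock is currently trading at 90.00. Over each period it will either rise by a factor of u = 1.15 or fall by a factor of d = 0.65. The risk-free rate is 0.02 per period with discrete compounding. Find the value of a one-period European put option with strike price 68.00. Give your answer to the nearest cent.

Risk-neutral probability p = (1 + 0.02 − 0.65)/(1.15 − 0.65) = 0.3700/0.5000 = 0.7400
Terminal stock prices: S_u = 103.5, S_d = 58.5
Terminal payoffs (K − S): max(-35.5, 0) = 0, max(9.5, 0) = 9.5
Node 0 (S = 90): V_0 = 1/1.02·[0.7400·0.0000 + 0.2600·9.5000] = 2.4216

2.42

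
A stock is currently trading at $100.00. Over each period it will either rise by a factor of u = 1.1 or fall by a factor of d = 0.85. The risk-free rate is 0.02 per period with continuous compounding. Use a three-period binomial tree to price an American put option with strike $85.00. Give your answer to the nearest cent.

Risk-neutral probability p = (e^0.02 − 0.85)/(1.1 − 0.85) = 0.1702/0.2500 = 0.6808
Terminal stock prices: S_uuu = 133.1, S_uud = 102.9, S_udd = 79.48, S_ddd = 61.41
Terminal payoffs (K − S): max(-48.1, 0) = 0, max(-17.85, 0) = 0, max(5.525, 0) = 5.525, max(23.59, 0) = 23.59
Node uu (S = 121): continuation = e^(−0.02)·[0.6808·0.0000 + 0.3192·0.0000] = 0.0000; exercise value = 0.0000 ≤ continuation, so V_uu = 0.0000
Node ud (S = 93.5): continuation = e^(−0.02)·[0.6808·0.0000 + 0.3192·5.5250] = 1.7286; exercise value = 0.0000 ≤ continuation, so V_ud = 1.7286
Node dd (S = 72.25): continuation = e^(−0.02)·[0.6808·5.5250 + 0.3192·23.5875] = 11.0669; exercise value = 12.7500 > continuation, so V_dd = 12.7500 (exercise)
Node u (S = 110): continuation = e^(−0.02)·[0.6808·0.0000 + 0.3192·1.7286] = 0.5408; exercise value = 0.0000 ≤ continuation, so V_u = 0.5408
Node d (S = 85): continuation = e^(−0.02)·[0.6808·1.7286 + 0.3192·12.7500] = 5.1427; exercise value = 0.0000 ≤ continuation, so V_d = 5.1427
Node 0 (S = 100): continuation = e^(−0.02)·[0.6808·0.5408 + 0.3192·5.1427] = 1.9699; exercise value = 0.0000 ≤ continuation, so V_0 = 1.9699

$1.97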